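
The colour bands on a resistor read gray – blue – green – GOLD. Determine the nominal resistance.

8600000 Ω

Grey → 8 (first significant figure)
Blue → 6 (second significant figure)
Green → ×10^5 multiplier
86 × 100000 = 8600000 Ω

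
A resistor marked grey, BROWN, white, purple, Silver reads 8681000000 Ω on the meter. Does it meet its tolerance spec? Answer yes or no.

yes

Grey → 8 (first significant figure)
Brown → 1 (second significant figure)
White → 9 (third significant figure)
Violet → ×10^7 multiplier
Silver → ±10% tolerance
819 × 10000000 = 8190000000 Ω
Allowed range: 7371000000 Ω to 9009000000 Ω.
8681000000 Ω lies inside that range.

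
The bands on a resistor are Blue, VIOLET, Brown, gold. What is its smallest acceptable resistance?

636.5 Ω

Blue → 6 (first significant figure)
Violet → 7 (second significant figure)
Brown → ×10 multiplier
Gold → ±5% tolerance
67 × 10 = 670 Ω
Smallest = 670 × (1 − 5/100) = 636.5 Ω.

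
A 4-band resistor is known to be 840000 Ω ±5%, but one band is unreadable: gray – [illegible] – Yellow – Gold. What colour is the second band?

840000 Ω = 84 × 10^4.
The second band gives digit 4 of the significand, and 4 is yellow.

yellow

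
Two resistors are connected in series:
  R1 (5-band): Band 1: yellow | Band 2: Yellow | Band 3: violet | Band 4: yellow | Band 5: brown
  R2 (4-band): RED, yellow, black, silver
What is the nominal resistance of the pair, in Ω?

R1: yellow, yellow, violet → 447; yellow ×10^4 → 4470000 Ω.
R2: red, yellow → 24; black ×1 → 24 Ω.
Series: 4470000 + 24 = 4470024 Ω.

4470024 Ω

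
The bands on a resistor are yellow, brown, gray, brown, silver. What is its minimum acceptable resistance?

3762 Ω

Yellow → 4 (first significant figure)
Brown → 1 (second significant figure)
Grey → 8 (third significant figure)
Brown → ×10 multiplier
Silver → ±10% tolerance
418 × 10 = 4180 Ω
Minimum = 4180 × (1 − 10/100) = 3762 Ω.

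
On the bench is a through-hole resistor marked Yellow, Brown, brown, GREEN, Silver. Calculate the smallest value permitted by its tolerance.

36990000 Ω

Yellow → 4 (first significant figure)
Brown → 1 (second significant figure)
Brown → 1 (third significant figure)
Green → ×10^5 multiplier
Silver → ±10% tolerance
411 × 100000 = 41100000 Ω
Smallest = 41100000 × (1 − 10/100) = 36990000 Ω.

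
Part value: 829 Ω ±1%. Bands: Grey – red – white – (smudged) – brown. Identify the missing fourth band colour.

black

829 Ω = 829 × 10^0.
The fourth band is the multiplier, 10^0, which is black.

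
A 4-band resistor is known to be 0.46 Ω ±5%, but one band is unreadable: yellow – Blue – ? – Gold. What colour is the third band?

0.46 Ω = 46 × 10^-2.
The third band is the multiplier, 10^-2, which is silver.

silver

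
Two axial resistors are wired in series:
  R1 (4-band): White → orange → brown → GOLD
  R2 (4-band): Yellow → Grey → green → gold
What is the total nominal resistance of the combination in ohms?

R1: white, orange → 93; brown ×10 → 930 Ω.
R2: yellow, grey → 48; green ×10^5 → 4800000 Ω.
Series: 930 + 4800000 = 4800930 Ω.

4800930 Ω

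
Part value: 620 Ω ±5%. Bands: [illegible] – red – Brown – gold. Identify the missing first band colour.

blue

620 Ω = 62 × 10^1.
The first band gives digit 6 of the significand, and 6 is blue.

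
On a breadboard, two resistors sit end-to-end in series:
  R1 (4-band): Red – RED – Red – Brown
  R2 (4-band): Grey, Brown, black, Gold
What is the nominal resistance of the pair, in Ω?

R1: red, red → 22; red ×10^2 → 2200 Ω.
R2: grey, brown → 81; black ×1 → 81 Ω.
Series: 2200 + 81 = 2281 Ω.

2281 Ω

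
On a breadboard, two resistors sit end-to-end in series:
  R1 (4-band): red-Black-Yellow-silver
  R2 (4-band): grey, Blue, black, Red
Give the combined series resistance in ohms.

R1: red, black → 20; yellow ×10^4 → 200000 Ω.
R2: grey, blue → 86; black ×1 → 86 Ω.
Series: 200000 + 86 = 200086 Ω.

200086 Ω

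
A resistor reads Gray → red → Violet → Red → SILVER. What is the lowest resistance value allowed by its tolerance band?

74430 Ω

Grey → 8 (first significant figure)
Red → 2 (second significant figure)
Violet → 7 (third significant figure)
Red → ×10^2 multiplier
Silver → ±10% tolerance
827 × 100 = 82700 Ω
Lowest = 82700 × (1 − 10/100) = 74430 Ω.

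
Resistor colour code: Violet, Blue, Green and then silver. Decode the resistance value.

7600000 Ω

Violet → 7 (first significant figure)
Blue → 6 (second significant figure)
Green → ×10^5 multiplier
76 × 100000 = 7600000 Ω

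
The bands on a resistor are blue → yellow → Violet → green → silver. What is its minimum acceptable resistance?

Blue → 6 (first significant figure)
Yellow → 4 (second significant figure)
Violet → 7 (third significant figure)
Green → ×10^5 multiplier
Silver → ±10% tolerance
647 × 100000 = 64700000 Ω
Minimum = 64700000 × (1 − 10/100) = 58230000 Ω.

58230000 Ω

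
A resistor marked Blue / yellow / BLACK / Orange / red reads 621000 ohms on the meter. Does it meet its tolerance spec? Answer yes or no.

Blue → 6 (first significant figure)
Yellow → 4 (second significant figure)
Black → 0 (third significant figure)
Orange → ×10^3 multiplier
Red → ±2% tolerance
640 × 1000 = 640000 Ω
Allowed range: 627200 Ω to 652800 Ω.
621000 ohms lies outside that range.

no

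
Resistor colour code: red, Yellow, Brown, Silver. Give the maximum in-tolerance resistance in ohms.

Red → 2 (first significant figure)
Yellow → 4 (second significant figure)
Brown → ×10 multiplier
Silver → ±10% tolerance
24 × 10 = 240 Ω
Maximum = 240 × (1 + 10/100) = 264 Ω.

264 Ω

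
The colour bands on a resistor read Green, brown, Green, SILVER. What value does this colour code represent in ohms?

5100000 Ω

Green → 5 (first significant figure)
Brown → 1 (second significant figure)
Green → ×10^5 multiplier
51 × 100000 = 5100000 Ω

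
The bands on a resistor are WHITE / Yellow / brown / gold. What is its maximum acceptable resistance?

White → 9 (first significant figure)
Yellow → 4 (second significant figure)
Brown → ×10 multiplier
Gold → ±5% tolerance
94 × 10 = 940 Ω
Maximum = 940 × (1 + 5/100) = 987 Ω.

987 Ω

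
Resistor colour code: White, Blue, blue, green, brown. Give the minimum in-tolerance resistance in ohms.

White → 9 (first significant figure)
Blue → 6 (second significant figure)
Blue → 6 (third significant figure)
Green → ×10^5 multiplier
Brown → ±1% tolerance
966 × 100000 = 96600000 Ω
Minimum = 96600000 × (1 − 1/100) = 95634000 Ω.

95634000 Ω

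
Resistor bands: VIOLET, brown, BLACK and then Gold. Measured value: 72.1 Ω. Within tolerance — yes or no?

Violet → 7 (first significant figure)
Brown → 1 (second significant figure)
Black → ×1 multiplier
Gold → ±5% tolerance
71 × 1 = 71 Ω
Allowed range: 67.45 Ω to 74.55 Ω.
72.1 Ω lies inside that range.

yes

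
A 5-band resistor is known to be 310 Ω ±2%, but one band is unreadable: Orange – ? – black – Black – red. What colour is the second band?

brown

310 Ω = 310 × 10^0.
The second band gives digit 1 of the significand, and 1 is brown.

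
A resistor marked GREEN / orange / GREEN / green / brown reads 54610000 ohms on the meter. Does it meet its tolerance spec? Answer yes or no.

Green → 5 (first significant figure)
Orange → 3 (second significant figure)
Green → 5 (third significant figure)
Green → ×10^5 multiplier
Brown → ±1% tolerance
535 × 100000 = 53500000 Ω
Allowed range: 52965000 Ω to 54035000 Ω.
54610000 ohms lies outside that range.

no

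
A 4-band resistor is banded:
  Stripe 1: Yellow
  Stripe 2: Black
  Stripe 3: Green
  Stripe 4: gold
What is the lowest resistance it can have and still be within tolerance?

Yellow → 4 (first significant figure)
Black → 0 (second significant figure)
Green → ×10^5 multiplier
Gold → ±5% tolerance
40 × 100000 = 4000000 Ω
Lowest = 4000000 × (1 − 5/100) = 3800000 Ω.

3800000 Ω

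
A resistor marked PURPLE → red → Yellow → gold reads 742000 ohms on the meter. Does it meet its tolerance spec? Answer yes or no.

yes

Violet → 7 (first significant figure)
Red → 2 (second significant figure)
Yellow → ×10^4 multiplier
Gold → ±5% tolerance
72 × 10000 = 720000 Ω
Allowed range: 684000 Ω to 756000 Ω.
742000 ohms lies inside that range.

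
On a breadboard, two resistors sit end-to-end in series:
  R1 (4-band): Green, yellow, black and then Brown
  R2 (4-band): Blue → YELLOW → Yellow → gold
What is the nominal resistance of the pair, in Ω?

R1: green, yellow → 54; black ×1 → 54 Ω.
R2: blue, yellow → 64; yellow ×10^4 → 640000 Ω.
Series: 54 + 640000 = 640054 Ω.

640054 Ω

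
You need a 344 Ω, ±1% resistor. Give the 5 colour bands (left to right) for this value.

orange, yellow, yellow, black, brown

344 Ω = 344 × 10^0.
3 → orange
4 → yellow
4 → yellow
Multiplier 10^0 → black.
±1% tolerance → brown.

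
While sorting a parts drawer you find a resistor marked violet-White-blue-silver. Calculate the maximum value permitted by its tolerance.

Violet → 7 (first significant figure)
White → 9 (second significant figure)
Blue → ×10^6 multiplier
Silver → ±10% tolerance
79 × 1000000 = 79000000 Ω
Maximum = 79000000 × (1 + 10/100) = 86900000 Ω.

86900000 Ω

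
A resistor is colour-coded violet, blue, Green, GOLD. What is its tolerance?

The last band, gold, is the tolerance band.
Gold corresponds to ±5%.

±5%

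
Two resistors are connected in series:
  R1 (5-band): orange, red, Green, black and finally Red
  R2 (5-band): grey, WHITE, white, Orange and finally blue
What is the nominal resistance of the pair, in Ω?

R1: orange, red, green → 325; black ×1 → 325 Ω.
R2: grey, white, white → 899; orange ×10^3 → 899000 Ω.
Series: 325 + 899000 = 899325 Ω.

899325 Ω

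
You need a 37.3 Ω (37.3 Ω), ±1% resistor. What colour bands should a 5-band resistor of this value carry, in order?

37.3 Ω = 373 × 10^-1.
3 → orange
7 → violet
3 → orange
Multiplier 10^-1 → gold.
±1% tolerance → brown.

orange, violet, orange, gold, brown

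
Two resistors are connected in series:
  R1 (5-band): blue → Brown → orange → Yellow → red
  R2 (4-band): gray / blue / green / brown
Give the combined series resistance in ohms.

14730000 Ω

R1: blue, brown, orange → 613; yellow ×10^4 → 6130000 Ω.
R2: grey, blue → 86; green ×10^5 → 8600000 Ω.
Series: 6130000 + 8600000 = 14730000 Ω.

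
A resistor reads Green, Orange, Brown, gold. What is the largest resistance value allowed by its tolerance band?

Green → 5 (first significant figure)
Orange → 3 (second significant figure)
Brown → ×10 multiplier
Gold → ±5% tolerance
53 × 10 = 530 Ω
Largest = 530 × (1 + 5/100) = 556.5 Ω.

556.5 Ω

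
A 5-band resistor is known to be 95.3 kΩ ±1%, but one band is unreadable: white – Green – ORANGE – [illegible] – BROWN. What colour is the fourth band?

red

95300 Ω = 953 × 10^2.
The fourth band is the multiplier, 10^2, which is red.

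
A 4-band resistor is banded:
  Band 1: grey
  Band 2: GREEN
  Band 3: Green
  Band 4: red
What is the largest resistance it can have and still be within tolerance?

Grey → 8 (first significant figure)
Green → 5 (second significant figure)
Green → ×10^5 multiplier
Red → ±2% tolerance
85 × 100000 = 8500000 Ω
Largest = 8500000 × (1 + 2/100) = 8670000 Ω.

8670000 Ω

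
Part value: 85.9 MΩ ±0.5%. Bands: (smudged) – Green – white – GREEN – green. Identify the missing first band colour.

grey

85900000 Ω = 859 × 10^5.
The first band gives digit 8 of the significand, and 8 is grey.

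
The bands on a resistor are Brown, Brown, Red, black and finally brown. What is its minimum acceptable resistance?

Brown → 1 (first significant figure)
Brown → 1 (second significant figure)
Red → 2 (third significant figure)
Black → ×1 multiplier
Brown → ±1% tolerance
112 × 1 = 112 Ω
Minimum = 112 × (1 − 1/100) = 110.88 Ω.

110.88 Ω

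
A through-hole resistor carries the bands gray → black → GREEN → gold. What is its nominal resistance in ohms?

Grey → 8 (first significant figure)
Black → 0 (second significant figure)
Green → ×10^5 multiplier
80 × 100000 = 8000000 Ω

8000000 Ω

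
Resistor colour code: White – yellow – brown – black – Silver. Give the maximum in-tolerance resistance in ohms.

1035.1 Ω

White → 9 (first significant figure)
Yellow → 4 (second significant figure)
Brown → 1 (third significant figure)
Black → ×1 multiplier
Silver → ±10% tolerance
941 × 1 = 941 Ω
Maximum = 941 × (1 + 10/100) = 1035.1 Ω.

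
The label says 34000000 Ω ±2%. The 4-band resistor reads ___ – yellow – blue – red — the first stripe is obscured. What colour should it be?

orange

34000000 Ω = 34 × 10^6.
The first band gives digit 3 of the significand, and 3 is orange.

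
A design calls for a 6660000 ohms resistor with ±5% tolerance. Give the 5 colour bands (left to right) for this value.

blue, blue, blue, yellow, gold

6660000 Ω = 666 × 10^4.
6 → blue
6 → blue
6 → blue
Multiplier 10^4 → yellow.
±5% tolerance → gold.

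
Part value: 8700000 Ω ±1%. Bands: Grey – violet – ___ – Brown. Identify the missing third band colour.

8700000 Ω = 87 × 10^5.
The third band is the multiplier, 10^5, which is green.

green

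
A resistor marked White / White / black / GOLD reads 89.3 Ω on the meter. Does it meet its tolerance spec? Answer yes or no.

no

White → 9 (first significant figure)
White → 9 (second significant figure)
Black → ×1 multiplier
Gold → ±5% tolerance
99 × 1 = 99 Ω
Allowed range: 94.05 Ω to 103.95 Ω.
89.3 Ω lies outside that range.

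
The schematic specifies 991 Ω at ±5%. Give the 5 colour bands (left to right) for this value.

991 Ω = 991 × 10^0.
9 → white
9 → white
1 → brown
Multiplier 10^0 → black.
±5% tolerance → gold.

white, white, brown, black, gold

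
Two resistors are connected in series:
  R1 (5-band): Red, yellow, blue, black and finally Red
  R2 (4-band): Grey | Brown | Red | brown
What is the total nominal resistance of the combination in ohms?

R1: red, yellow, blue → 246; black ×1 → 246 Ω.
R2: grey, brown → 81; red ×10^2 → 8100 Ω.
Series: 246 + 8100 = 8346 Ω.

8346 Ω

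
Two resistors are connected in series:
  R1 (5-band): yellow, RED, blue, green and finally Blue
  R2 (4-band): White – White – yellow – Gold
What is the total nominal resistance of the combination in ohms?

43590000 Ω

R1: yellow, red, blue → 426; green ×10^5 → 42600000 Ω.
R2: white, white → 99; yellow ×10^4 → 990000 Ω.
Series: 42600000 + 990000 = 43590000 Ω.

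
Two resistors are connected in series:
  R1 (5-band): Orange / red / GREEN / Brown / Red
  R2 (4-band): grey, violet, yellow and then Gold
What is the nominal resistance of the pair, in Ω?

R1: orange, red, green → 325; brown ×10 → 3250 Ω.
R2: grey, violet → 87; yellow ×10^4 → 870000 Ω.
Series: 3250 + 870000 = 873250 Ω.

873250 Ω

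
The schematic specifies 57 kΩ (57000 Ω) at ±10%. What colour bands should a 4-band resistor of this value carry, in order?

57000 Ω = 57 × 10^3.
5 → green
7 → violet
Multiplier 10^3 → orange.
±10% tolerance → silver.

green, violet, orange, silver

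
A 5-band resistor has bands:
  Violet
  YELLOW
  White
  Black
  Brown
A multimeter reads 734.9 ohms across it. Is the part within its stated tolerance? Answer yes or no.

Violet → 7 (first significant figure)
Yellow → 4 (second significant figure)
White → 9 (third significant figure)
Black → ×1 multiplier
Brown → ±1% tolerance
749 × 1 = 749 Ω
Allowed range: 741.51 Ω to 756.49 Ω.
734.9 ohms lies outside that range.

no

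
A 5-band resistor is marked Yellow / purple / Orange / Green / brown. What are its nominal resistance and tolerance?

47300000 Ω ±1%

Yellow → 4 (first significant figure)
Violet → 7 (second significant figure)
Orange → 3 (third significant figure)
Green → ×10^5 multiplier
Brown → ±1% tolerance
473 × 100000 = 47300000 Ω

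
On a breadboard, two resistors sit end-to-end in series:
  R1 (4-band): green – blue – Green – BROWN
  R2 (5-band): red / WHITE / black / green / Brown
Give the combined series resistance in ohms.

34600000 Ω

R1: green, blue → 56; green ×10^5 → 5600000 Ω.
R2: red, white, black → 290; green ×10^5 → 29000000 Ω.
Series: 5600000 + 29000000 = 34600000 Ω.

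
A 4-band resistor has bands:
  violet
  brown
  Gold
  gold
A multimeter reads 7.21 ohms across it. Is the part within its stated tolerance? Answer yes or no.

Violet → 7 (first significant figure)
Brown → 1 (second significant figure)
Gold → ×0.1 multiplier
Gold → ±5% tolerance
71 × 0.1 = 7.1 Ω
Allowed range: 6.745 Ω to 7.455 Ω.
7.21 ohms lies inside that range.

yes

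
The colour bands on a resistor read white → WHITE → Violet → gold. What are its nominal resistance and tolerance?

990000000 Ω ±5%

White → 9 (first significant figure)
White → 9 (second significant figure)
Violet → ×10^7 multiplier
Gold → ±5% tolerance
99 × 10000000 = 990000000 Ω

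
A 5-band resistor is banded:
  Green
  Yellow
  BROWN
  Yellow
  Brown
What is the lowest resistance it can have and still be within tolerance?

5355900 Ω

Green → 5 (first significant figure)
Yellow → 4 (second significant figure)
Brown → 1 (third significant figure)
Yellow → ×10^4 multiplier
Brown → ±1% tolerance
541 × 10000 = 5410000 Ω
Lowest = 5410000 × (1 − 1/100) = 5355900 Ω.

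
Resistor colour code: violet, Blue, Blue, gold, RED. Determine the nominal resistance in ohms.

Violet → 7 (first significant figure)
Blue → 6 (second significant figure)
Blue → 6 (third significant figure)
Gold → ×0.1 multiplier
766 × 0.1 = 76.6 Ω

76.6 Ω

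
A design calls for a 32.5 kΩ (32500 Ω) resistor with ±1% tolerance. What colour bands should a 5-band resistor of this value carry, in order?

32500 Ω = 325 × 10^2.
3 → orange
2 → red
5 → green
Multiplier 10^2 → red.
±1% tolerance → brown.

orange, red, green, red, brown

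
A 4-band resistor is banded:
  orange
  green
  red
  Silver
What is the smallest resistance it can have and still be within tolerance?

Orange → 3 (first significant figure)
Green → 5 (second significant figure)
Red → ×10^2 multiplier
Silver → ±10% tolerance
35 × 100 = 3500 Ω
Smallest = 3500 × (1 − 10/100) = 3150 Ω.

3150 Ω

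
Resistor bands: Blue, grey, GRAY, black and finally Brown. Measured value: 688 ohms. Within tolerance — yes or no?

yes

Blue → 6 (first significant figure)
Grey → 8 (second significant figure)
Grey → 8 (third significant figure)
Black → ×1 multiplier
Brown → ±1% tolerance
688 × 1 = 688 Ω
Allowed range: 681.12 Ω to 694.88 Ω.
688 ohms lies inside that range.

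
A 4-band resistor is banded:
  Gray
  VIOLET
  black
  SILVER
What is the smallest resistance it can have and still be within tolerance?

Grey → 8 (first significant figure)
Violet → 7 (second significant figure)
Black → ×1 multiplier
Silver → ±10% tolerance
87 × 1 = 87 Ω
Smallest = 87 × (1 − 10/100) = 78.3 Ω.

78.3 Ω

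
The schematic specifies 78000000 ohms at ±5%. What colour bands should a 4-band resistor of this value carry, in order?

violet, grey, blue, gold

78000000 Ω = 78 × 10^6.
7 → violet
8 → grey
Multiplier 10^6 → blue.
±5% tolerance → gold.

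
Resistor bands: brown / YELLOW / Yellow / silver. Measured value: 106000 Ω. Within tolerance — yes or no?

Brown → 1 (first significant figure)
Yellow → 4 (second significant figure)
Yellow → ×10^4 multiplier
Silver → ±10% tolerance
14 × 10000 = 140000 Ω
Allowed range: 126000 Ω to 154000 Ω.
106000 Ω lies outside that range.

no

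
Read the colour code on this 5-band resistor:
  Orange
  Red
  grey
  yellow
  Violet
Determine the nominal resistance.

3280000 Ω

Orange → 3 (first significant figure)
Red → 2 (second significant figure)
Grey → 8 (third significant figure)
Yellow → ×10^4 multiplier
328 × 10000 = 3280000 Ω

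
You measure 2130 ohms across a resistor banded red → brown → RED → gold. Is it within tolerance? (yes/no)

Red → 2 (first significant figure)
Brown → 1 (second significant figure)
Red → ×10^2 multiplier
Gold → ±5% tolerance
21 × 100 = 2100 Ω
Allowed range: 1995 Ω to 2205 Ω.
2130 ohms lies inside that range.

yes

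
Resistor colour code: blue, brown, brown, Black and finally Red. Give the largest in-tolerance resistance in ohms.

Blue → 6 (first significant figure)
Brown → 1 (second significant figure)
Brown → 1 (third significant figure)
Black → ×1 multiplier
Red → ±2% tolerance
611 × 1 = 611 Ω
Largest = 611 × (1 + 2/100) = 623.22 Ω.

623.22 Ω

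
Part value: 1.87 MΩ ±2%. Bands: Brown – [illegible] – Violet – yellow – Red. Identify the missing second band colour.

1870000 Ω = 187 × 10^4.
The second band gives digit 8 of the significand, and 8 is grey.

grey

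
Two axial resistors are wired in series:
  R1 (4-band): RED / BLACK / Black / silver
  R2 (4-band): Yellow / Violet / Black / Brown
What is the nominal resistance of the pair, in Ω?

R1: red, black → 20; black ×1 → 20 Ω.
R2: yellow, violet → 47; black ×1 → 47 Ω.
Series: 20 + 47 = 67 Ω.

67 Ω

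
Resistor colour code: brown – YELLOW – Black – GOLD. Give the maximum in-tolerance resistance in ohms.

14.7 Ω

Brown → 1 (first significant figure)
Yellow → 4 (second significant figure)
Black → ×1 multiplier
Gold → ±5% tolerance
14 × 1 = 14 Ω
Maximum = 14 × (1 + 5/100) = 14.7 Ω.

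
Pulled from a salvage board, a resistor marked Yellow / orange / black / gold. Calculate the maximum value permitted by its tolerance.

45.15 Ω

Yellow → 4 (first significant figure)
Orange → 3 (second significant figure)
Black → ×1 multiplier
Gold → ±5% tolerance
43 × 1 = 43 Ω
Maximum = 43 × (1 + 5/100) = 45.15 Ω.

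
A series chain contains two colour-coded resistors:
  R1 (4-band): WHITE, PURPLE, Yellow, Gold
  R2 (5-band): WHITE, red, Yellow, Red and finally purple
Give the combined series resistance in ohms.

1062400 Ω

R1: white, violet → 97; yellow ×10^4 → 970000 Ω.
R2: white, red, yellow → 924; red ×10^2 → 92400 Ω.
Series: 970000 + 92400 = 1062400 Ω.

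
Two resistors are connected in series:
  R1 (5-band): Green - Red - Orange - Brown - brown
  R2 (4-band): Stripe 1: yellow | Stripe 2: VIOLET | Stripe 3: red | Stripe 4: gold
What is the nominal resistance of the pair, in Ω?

9930 Ω

R1: green, red, orange → 523; brown ×10 → 5230 Ω.
R2: yellow, violet → 47; red ×10^2 → 4700 Ω.
Series: 5230 + 4700 = 9930 Ω.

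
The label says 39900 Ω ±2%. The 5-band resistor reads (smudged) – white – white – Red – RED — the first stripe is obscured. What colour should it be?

39900 Ω = 399 × 10^2.
The first band gives digit 3 of the significand, and 3 is orange.

orange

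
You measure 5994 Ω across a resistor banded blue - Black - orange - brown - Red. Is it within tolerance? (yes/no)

yes

Blue → 6 (first significant figure)
Black → 0 (second significant figure)
Orange → 3 (third significant figure)
Brown → ×10 multiplier
Red → ±2% tolerance
603 × 10 = 6030 Ω
Allowed range: 5909.4 Ω to 6150.6 Ω.
5994 Ω lies inside that range.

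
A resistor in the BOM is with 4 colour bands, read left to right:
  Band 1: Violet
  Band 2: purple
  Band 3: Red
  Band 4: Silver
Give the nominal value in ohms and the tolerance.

7700 Ω ±10%

Violet → 7 (first significant figure)
Violet → 7 (second significant figure)
Red → ×10^2 multiplier
Silver → ±10% tolerance
77 × 100 = 7700 Ω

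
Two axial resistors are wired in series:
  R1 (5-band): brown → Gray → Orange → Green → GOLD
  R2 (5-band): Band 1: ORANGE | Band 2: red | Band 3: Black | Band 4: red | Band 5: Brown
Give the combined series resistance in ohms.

18332000 Ω

R1: brown, grey, orange → 183; green ×10^5 → 18300000 Ω.
R2: orange, red, black → 320; red ×10^2 → 32000 Ω.
Series: 18300000 + 32000 = 18332000 Ω.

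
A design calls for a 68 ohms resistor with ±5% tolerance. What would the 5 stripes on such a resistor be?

blue, grey, black, gold, gold

68 Ω = 680 × 10^-1.
6 → blue
8 → grey
0 → black
Multiplier 10^-1 → gold.
±5% tolerance → gold.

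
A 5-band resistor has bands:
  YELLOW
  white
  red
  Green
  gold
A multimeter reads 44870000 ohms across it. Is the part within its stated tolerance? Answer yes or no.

Yellow → 4 (first significant figure)
White → 9 (second significant figure)
Red → 2 (third significant figure)
Green → ×10^5 multiplier
Gold → ±5% tolerance
492 × 100000 = 49200000 Ω
Allowed range: 46740000 Ω to 51660000 Ω.
44870000 ohms lies outside that range.

no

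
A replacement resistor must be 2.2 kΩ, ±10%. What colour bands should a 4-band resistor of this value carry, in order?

red, red, red, silver

2200 Ω = 22 × 10^2.
2 → red
2 → red
Multiplier 10^2 → red.
±10% tolerance → silver.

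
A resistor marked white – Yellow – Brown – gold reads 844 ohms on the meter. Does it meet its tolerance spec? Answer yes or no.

no

White → 9 (first significant figure)
Yellow → 4 (second significant figure)
Brown → ×10 multiplier
Gold → ±5% tolerance
94 × 10 = 940 Ω
Allowed range: 893 Ω to 987 Ω.
844 ohms lies outside that range.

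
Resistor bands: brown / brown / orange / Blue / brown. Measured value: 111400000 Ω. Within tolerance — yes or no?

no

Brown → 1 (first significant figure)
Brown → 1 (second significant figure)
Orange → 3 (third significant figure)
Blue → ×10^6 multiplier
Brown → ±1% tolerance
113 × 1000000 = 113000000 Ω
Allowed range: 111870000 Ω to 114130000 Ω.
111400000 Ω lies outside that range.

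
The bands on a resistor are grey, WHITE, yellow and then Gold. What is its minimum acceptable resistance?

845500 Ω

Grey → 8 (first significant figure)
White → 9 (second significant figure)
Yellow → ×10^4 multiplier
Gold → ±5% tolerance
89 × 10000 = 890000 Ω
Minimum = 890000 × (1 − 5/100) = 845500 Ω.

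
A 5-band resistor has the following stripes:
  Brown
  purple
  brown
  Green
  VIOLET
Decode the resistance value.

Brown → 1 (first significant figure)
Violet → 7 (second significant figure)
Brown → 1 (third significant figure)
Green → ×10^5 multiplier
171 × 100000 = 17100000 Ω

17100000 Ω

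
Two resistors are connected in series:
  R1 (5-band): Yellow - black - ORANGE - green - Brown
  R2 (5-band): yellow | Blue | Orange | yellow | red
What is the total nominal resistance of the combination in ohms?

44930000 Ω

R1: yellow, black, orange → 403; green ×10^5 → 40300000 Ω.
R2: yellow, blue, orange → 463; yellow ×10^4 → 4630000 Ω.
Series: 40300000 + 4630000 = 44930000 Ω.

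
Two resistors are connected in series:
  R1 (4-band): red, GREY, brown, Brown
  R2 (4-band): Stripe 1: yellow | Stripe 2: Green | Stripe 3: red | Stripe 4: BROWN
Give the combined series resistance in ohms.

4780 Ω

R1: red, grey → 28; brown ×10 → 280 Ω.
R2: yellow, green → 45; red ×10^2 → 4500 Ω.
Series: 280 + 4500 = 4780 Ω.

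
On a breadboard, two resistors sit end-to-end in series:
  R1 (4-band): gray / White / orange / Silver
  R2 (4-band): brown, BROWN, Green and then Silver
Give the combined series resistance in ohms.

1189000 Ω

R1: grey, white → 89; orange ×10^3 → 89000 Ω.
R2: brown, brown → 11; green ×10^5 → 1100000 Ω.
Series: 89000 + 1100000 = 1189000 Ω.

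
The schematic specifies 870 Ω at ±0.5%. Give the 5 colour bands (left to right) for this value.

grey, violet, black, black, green

870 Ω = 870 × 10^0.
8 → grey
7 → violet
0 → black
Multiplier 10^0 → black.
±0.5% tolerance → green.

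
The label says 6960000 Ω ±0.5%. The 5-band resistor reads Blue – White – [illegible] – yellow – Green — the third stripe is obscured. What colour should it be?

blue

6960000 Ω = 696 × 10^4.
The third band gives digit 6 of the significand, and 6 is blue.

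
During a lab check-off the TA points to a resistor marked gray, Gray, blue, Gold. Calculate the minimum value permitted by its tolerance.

83600000 Ω

Grey → 8 (first significant figure)
Grey → 8 (second significant figure)
Blue → ×10^6 multiplier
Gold → ±5% tolerance
88 × 1000000 = 88000000 Ω
Minimum = 88000000 × (1 − 5/100) = 83600000 Ω.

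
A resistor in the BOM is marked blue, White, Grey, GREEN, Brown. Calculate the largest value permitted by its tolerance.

Blue → 6 (first significant figure)
White → 9 (second significant figure)
Grey → 8 (third significant figure)
Green → ×10^5 multiplier
Brown → ±1% tolerance
698 × 100000 = 69800000 Ω
Largest = 69800000 × (1 + 1/100) = 70498000 Ω.

70498000 Ω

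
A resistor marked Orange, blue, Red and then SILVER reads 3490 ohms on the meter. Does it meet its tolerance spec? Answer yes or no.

yes

Orange → 3 (first significant figure)
Blue → 6 (second significant figure)
Red → ×10^2 multiplier
Silver → ±10% tolerance
36 × 100 = 3600 Ω
Allowed range: 3240 Ω to 3960 Ω.
3490 ohms lies inside that range.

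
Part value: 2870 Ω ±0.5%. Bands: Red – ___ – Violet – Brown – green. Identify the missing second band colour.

grey

2870 Ω = 287 × 10^1.
The second band gives digit 8 of the significand, and 8 is grey.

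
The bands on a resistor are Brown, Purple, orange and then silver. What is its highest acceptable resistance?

Brown → 1 (first significant figure)
Violet → 7 (second significant figure)
Orange → ×10^3 multiplier
Silver → ±10% tolerance
17 × 1000 = 17000 Ω
Highest = 17000 × (1 + 10/100) = 18700 Ω.

18700 Ω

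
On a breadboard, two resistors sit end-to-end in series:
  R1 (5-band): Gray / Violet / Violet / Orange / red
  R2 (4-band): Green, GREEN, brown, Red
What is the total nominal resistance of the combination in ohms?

877550 Ω

R1: grey, violet, violet → 877; orange ×10^3 → 877000 Ω.
R2: green, green → 55; brown ×10 → 550 Ω.
Series: 877000 + 550 = 877550 Ω.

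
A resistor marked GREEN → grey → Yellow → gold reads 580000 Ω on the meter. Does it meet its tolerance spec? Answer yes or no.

Green → 5 (first significant figure)
Grey → 8 (second significant figure)
Yellow → ×10^4 multiplier
Gold → ±5% tolerance
58 × 10000 = 580000 Ω
Allowed range: 551000 Ω to 609000 Ω.
580000 Ω lies inside that range.

yes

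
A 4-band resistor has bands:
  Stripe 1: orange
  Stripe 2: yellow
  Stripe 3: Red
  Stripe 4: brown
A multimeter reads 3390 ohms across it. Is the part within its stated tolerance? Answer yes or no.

yes

Orange → 3 (first significant figure)
Yellow → 4 (second significant figure)
Red → ×10^2 multiplier
Brown → ±1% tolerance
34 × 100 = 3400 Ω
Allowed range: 3366 Ω to 3434 Ω.
3390 ohms lies inside that range.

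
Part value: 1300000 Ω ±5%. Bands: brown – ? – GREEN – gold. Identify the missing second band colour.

1300000 Ω = 13 × 10^5.
The second band gives digit 3 of the significand, and 3 is orange.

orange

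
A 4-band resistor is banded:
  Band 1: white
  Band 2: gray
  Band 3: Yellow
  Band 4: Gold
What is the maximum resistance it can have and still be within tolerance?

1029000 Ω

White → 9 (first significant figure)
Grey → 8 (second significant figure)
Yellow → ×10^4 multiplier
Gold → ±5% tolerance
98 × 10000 = 980000 Ω
Maximum = 980000 × (1 + 5/100) = 1029000 Ω.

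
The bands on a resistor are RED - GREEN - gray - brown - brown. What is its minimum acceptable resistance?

2554.2 Ω

Red → 2 (first significant figure)
Green → 5 (second significant figure)
Grey → 8 (third significant figure)
Brown → ×10 multiplier
Brown → ±1% tolerance
258 × 10 = 2580 Ω
Minimum = 2580 × (1 − 1/100) = 2554.2 Ω.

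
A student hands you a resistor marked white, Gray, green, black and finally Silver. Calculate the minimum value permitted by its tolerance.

White → 9 (first significant figure)
Grey → 8 (second significant figure)
Green → 5 (third significant figure)
Black → ×1 multiplier
Silver → ±10% tolerance
985 × 1 = 985 Ω
Minimum = 985 × (1 − 10/100) = 886.5 Ω.

886.5 Ω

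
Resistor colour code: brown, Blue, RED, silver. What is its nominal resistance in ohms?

Brown → 1 (first significant figure)
Blue → 6 (second significant figure)
Red → ×10^2 multiplier
16 × 100 = 1600 Ω

1600 Ω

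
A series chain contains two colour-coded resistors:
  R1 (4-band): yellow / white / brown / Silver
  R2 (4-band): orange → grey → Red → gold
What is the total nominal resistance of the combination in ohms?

R1: yellow, white → 49; brown ×10 → 490 Ω.
R2: orange, grey → 38; red ×10^2 → 3800 Ω.
Series: 490 + 3800 = 4290 Ω.

4290 Ω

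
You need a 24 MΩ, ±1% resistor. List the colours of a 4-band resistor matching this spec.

24000000 Ω = 24 × 10^6.
2 → red
4 → yellow
Multiplier 10^6 → blue.
±1% tolerance → brown.

red, yellow, blue, brown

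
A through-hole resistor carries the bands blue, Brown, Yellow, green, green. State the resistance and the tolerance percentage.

61400000 Ω ±0.5%

Blue → 6 (first significant figure)
Brown → 1 (second significant figure)
Yellow → 4 (third significant figure)
Green → ×10^5 multiplier
Green → ±0.5% tolerance
614 × 100000 = 61400000 Ω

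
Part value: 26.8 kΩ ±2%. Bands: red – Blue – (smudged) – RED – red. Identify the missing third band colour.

26800 Ω = 268 × 10^2.
The third band gives digit 8 of the significand, and 8 is grey.

grey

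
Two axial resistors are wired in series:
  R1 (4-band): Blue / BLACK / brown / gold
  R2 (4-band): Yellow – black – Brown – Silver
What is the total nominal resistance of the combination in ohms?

1000 Ω

R1: blue, black → 60; brown ×10 → 600 Ω.
R2: yellow, black → 40; brown ×10 → 400 Ω.
Series: 600 + 400 = 1000 Ω.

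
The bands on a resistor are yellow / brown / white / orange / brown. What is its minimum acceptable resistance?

Yellow → 4 (first significant figure)
Brown → 1 (second significant figure)
White → 9 (third significant figure)
Orange → ×10^3 multiplier
Brown → ±1% tolerance
419 × 1000 = 419000 Ω
Minimum = 419000 × (1 − 1/100) = 414810 Ω.

414810 Ω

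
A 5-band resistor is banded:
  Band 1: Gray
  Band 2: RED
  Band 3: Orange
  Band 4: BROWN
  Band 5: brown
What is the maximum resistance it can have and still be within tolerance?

8312.3 Ω

Grey → 8 (first significant figure)
Red → 2 (second significant figure)
Orange → 3 (third significant figure)
Brown → ×10 multiplier
Brown → ±1% tolerance
823 × 10 = 8230 Ω
Maximum = 8230 × (1 + 1/100) = 8312.3 Ω.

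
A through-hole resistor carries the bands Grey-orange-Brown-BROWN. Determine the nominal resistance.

Grey → 8 (first significant figure)
Orange → 3 (second significant figure)
Brown → ×10 multiplier
83 × 10 = 830 Ω

830 Ω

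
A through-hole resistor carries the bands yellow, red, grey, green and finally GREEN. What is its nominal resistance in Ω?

Yellow → 4 (first significant figure)
Red → 2 (second significant figure)
Grey → 8 (third significant figure)
Green → ×10^5 multiplier
428 × 100000 = 42800000 Ω

42800000 Ω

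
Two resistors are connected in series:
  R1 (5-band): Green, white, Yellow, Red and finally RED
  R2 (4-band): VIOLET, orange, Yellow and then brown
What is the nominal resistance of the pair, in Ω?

789400 Ω

R1: green, white, yellow → 594; red ×10^2 → 59400 Ω.
R2: violet, orange → 73; yellow ×10^4 → 730000 Ω.
Series: 59400 + 730000 = 789400 Ω.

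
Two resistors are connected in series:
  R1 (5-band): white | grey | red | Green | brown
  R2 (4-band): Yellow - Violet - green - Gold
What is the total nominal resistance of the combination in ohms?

102900000 Ω

R1: white, grey, red → 982; green ×10^5 → 98200000 Ω.
R2: yellow, violet → 47; green ×10^5 → 4700000 Ω.
Series: 98200000 + 4700000 = 102900000 Ω.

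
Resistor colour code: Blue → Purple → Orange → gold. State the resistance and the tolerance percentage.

67000 Ω ±5%

Blue → 6 (first significant figure)
Violet → 7 (second significant figure)
Orange → ×10^3 multiplier
Gold → ±5% tolerance
67 × 1000 = 67000 Ω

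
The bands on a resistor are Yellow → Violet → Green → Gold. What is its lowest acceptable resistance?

4465000 Ω

Yellow → 4 (first significant figure)
Violet → 7 (second significant figure)
Green → ×10^5 multiplier
Gold → ±5% tolerance
47 × 100000 = 4700000 Ω
Lowest = 4700000 × (1 − 5/100) = 4465000 Ω.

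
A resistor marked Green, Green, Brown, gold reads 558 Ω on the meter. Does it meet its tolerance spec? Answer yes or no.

yes

Green → 5 (first significant figure)
Green → 5 (second significant figure)
Brown → ×10 multiplier
Gold → ±5% tolerance
55 × 10 = 550 Ω
Allowed range: 522.5 Ω to 577.5 Ω.
558 Ω lies inside that range.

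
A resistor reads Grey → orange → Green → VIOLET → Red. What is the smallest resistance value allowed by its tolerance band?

Grey → 8 (first significant figure)
Orange → 3 (second significant figure)
Green → 5 (third significant figure)
Violet → ×10^7 multiplier
Red → ±2% tolerance
835 × 10000000 = 8350000000 Ω
Smallest = 8350000000 × (1 − 2/100) = 8183000000 Ω.

8183000000 Ω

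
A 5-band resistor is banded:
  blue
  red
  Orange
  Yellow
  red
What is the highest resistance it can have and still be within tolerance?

Blue → 6 (first significant figure)
Red → 2 (second significant figure)
Orange → 3 (third significant figure)
Yellow → ×10^4 multiplier
Red → ±2% tolerance
623 × 10000 = 6230000 Ω
Highest = 6230000 × (1 + 2/100) = 6354600 Ω.

6354600 Ω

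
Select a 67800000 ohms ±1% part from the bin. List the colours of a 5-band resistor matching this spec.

blue, violet, grey, green, brown

67800000 Ω = 678 × 10^5.
6 → blue
7 → violet
8 → grey
Multiplier 10^5 → green.
±1% tolerance → brown.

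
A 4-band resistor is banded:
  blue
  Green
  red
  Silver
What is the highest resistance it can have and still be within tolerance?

7150 Ω

Blue → 6 (first significant figure)
Green → 5 (second significant figure)
Red → ×10^2 multiplier
Silver → ±10% tolerance
65 × 100 = 6500 Ω
Highest = 6500 × (1 + 10/100) = 7150 Ω.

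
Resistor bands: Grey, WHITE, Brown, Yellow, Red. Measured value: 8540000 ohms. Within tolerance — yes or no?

no

Grey → 8 (first significant figure)
White → 9 (second significant figure)
Brown → 1 (third significant figure)
Yellow → ×10^4 multiplier
Red → ±2% tolerance
891 × 10000 = 8910000 Ω
Allowed range: 8731800 Ω to 9088200 Ω.
8540000 ohms lies outside that range.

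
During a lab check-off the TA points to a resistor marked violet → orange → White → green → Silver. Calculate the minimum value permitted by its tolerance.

66510000 Ω

Violet → 7 (first significant figure)
Orange → 3 (second significant figure)
White → 9 (third significant figure)
Green → ×10^5 multiplier
Silver → ±10% tolerance
739 × 100000 = 73900000 Ω
Minimum = 73900000 × (1 − 10/100) = 66510000 Ω.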